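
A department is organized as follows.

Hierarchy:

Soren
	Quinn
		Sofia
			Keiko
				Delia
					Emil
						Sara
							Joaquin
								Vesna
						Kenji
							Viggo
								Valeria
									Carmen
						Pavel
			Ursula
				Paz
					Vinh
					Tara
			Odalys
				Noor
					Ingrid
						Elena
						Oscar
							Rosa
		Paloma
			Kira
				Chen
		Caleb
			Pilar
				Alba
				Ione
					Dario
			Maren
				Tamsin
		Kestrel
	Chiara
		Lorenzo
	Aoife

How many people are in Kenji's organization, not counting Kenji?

3

Kenji directly manages Viggo. Under Viggo: Valeria, Carmen (2). That's 3 in total.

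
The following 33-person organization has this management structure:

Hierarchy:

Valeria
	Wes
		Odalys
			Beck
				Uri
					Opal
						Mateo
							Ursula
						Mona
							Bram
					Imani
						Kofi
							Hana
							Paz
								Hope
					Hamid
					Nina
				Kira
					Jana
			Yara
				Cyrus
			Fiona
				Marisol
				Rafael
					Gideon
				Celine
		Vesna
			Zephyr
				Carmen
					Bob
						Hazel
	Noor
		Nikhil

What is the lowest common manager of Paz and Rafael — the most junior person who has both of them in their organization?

Paz's chain of managers is Kofi, Imani, Uri, Beck, Odalys, Wes, Valeria. Rafael's chain of managers is Fiona, Odalys, Wes, Valeria. The first manager that appears in both chains is Odalys.

Odalys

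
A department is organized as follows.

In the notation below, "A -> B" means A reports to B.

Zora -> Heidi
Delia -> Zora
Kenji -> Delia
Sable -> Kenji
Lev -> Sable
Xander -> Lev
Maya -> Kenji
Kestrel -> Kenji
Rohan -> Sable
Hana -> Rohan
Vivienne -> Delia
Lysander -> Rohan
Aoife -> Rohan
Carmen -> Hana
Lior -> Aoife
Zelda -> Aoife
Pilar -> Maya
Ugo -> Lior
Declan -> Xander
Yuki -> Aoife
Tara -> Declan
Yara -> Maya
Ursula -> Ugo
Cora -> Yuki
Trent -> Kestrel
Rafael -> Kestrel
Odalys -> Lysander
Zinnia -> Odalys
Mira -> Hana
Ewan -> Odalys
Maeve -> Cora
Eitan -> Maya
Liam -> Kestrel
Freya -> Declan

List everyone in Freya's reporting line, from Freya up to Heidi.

Freya -> Declan -> Xander -> Lev -> Sable -> Kenji -> Delia -> Zora -> Heidi

Freya reports to Declan. Declan reports to Xander. Xander reports to Lev. Lev reports to Sable. Sable reports to Kenji. Kenji reports to Delia. Delia reports to Zora. Zora reports to Heidi. Heidi is at the top.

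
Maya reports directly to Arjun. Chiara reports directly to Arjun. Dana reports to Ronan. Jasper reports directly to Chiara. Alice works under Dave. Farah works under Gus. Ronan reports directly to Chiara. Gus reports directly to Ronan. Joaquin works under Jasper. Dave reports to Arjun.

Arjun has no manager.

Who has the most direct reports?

Arjun

Direct-report counts: Arjun has 3; Dave has 1; Chiara has 2; Jasper has 1; Ronan has 2; Gus has 1. The largest is 3, held by Arjun.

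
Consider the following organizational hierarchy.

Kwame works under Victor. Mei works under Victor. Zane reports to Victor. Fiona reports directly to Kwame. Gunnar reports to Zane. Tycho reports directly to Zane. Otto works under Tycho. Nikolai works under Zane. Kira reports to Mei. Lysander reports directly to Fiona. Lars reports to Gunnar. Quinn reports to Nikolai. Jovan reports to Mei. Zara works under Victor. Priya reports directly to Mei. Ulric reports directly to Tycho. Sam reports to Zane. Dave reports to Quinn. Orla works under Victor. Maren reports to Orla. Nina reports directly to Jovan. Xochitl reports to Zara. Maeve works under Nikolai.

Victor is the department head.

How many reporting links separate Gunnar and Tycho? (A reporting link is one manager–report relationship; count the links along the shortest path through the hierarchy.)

2

Gunnar is 1 level below Zane, and Tycho is 1 level below Zane (their lowest common manager). The shortest path runs up from Gunnar to Zane and back down to Tycho: 1 + 1 = 2 links.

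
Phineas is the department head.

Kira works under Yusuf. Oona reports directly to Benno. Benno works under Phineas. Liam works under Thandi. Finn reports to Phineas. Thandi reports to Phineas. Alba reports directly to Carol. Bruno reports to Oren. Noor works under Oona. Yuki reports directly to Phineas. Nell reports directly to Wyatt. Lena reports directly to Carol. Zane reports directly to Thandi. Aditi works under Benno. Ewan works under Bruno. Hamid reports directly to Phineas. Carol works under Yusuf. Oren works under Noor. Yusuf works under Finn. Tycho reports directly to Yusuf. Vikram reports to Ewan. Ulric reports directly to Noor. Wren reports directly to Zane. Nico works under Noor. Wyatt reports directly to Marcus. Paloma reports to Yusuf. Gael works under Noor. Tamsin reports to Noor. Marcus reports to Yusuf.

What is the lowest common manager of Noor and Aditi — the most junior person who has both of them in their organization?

Benno

Noor's chain of managers is Oona, Benno, Phineas. Aditi's chain of managers is Benno, Phineas. The first manager that appears in both chains is Benno.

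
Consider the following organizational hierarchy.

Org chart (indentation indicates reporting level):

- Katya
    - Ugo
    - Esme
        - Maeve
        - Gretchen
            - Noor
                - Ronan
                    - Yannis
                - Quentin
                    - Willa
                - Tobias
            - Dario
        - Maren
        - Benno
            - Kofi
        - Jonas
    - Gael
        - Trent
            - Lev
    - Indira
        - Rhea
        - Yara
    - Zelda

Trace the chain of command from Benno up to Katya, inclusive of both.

Benno -> Esme -> Katya

Benno reports to Esme. Esme reports to Katya. Katya is at the top.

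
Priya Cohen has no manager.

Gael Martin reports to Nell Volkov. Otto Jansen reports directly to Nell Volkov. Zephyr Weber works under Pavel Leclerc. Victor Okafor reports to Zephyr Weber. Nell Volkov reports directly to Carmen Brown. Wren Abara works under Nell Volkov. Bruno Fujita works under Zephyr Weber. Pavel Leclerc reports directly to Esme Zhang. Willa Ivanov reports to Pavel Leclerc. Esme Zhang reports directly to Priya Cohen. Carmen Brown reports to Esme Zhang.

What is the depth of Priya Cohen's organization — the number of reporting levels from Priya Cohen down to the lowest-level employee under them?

4

The longest chain under Priya Cohen runs Priya Cohen → Esme Zhang → Carmen Brown → Nell Volkov → Wren Abara, which is 4 levels below Priya Cohen.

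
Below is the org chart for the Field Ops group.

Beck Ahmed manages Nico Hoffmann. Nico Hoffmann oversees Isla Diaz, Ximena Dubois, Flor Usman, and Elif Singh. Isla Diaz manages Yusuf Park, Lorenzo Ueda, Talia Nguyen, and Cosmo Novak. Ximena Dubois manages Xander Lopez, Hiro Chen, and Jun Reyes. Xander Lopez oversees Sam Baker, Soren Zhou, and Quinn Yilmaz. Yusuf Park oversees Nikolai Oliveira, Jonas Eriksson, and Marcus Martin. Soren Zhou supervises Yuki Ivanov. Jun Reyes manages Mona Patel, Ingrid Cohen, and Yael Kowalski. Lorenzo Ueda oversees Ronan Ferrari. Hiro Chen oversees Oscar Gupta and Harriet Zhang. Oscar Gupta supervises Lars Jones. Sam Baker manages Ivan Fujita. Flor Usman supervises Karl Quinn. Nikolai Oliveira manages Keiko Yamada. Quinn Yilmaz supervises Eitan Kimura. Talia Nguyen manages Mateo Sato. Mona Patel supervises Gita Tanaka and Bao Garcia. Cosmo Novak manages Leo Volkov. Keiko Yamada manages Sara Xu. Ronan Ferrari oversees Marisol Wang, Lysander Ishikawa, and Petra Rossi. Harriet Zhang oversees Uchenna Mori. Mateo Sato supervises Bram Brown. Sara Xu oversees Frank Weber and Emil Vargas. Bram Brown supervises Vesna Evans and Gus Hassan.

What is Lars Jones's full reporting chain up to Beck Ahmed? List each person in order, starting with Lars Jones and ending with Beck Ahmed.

Lars Jones reports to Oscar Gupta. Oscar Gupta reports to Hiro Chen. Hiro Chen reports to Ximena Dubois. Ximena Dubois reports to Nico Hoffmann. Nico Hoffmann reports to Beck Ahmed. Beck Ahmed is at the top.

Lars Jones -> Oscar Gupta -> Hiro Chen -> Ximena Dubois -> Nico Hoffmann -> Beck Ahmed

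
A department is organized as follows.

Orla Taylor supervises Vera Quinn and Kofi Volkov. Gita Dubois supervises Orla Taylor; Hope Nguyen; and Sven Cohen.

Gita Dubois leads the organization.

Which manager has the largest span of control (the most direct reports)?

Direct-report counts: Gita Dubois has 3; Orla Taylor has 2. The largest is 3, held by Gita Dubois.

Gita Dubois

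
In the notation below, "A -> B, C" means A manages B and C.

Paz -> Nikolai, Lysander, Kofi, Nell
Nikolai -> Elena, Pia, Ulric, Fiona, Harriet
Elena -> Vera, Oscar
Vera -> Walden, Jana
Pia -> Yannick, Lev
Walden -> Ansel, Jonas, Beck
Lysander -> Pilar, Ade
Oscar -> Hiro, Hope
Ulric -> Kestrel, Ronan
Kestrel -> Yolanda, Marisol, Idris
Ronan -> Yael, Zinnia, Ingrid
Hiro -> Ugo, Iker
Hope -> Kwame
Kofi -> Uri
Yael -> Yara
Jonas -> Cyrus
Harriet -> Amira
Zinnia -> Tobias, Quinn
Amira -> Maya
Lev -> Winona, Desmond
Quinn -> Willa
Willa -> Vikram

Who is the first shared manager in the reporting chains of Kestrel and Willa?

Ulric

Kestrel's chain of managers is Ulric, Nikolai, Paz. Willa's chain of managers is Quinn, Zinnia, Ronan, Ulric, Nikolai, Paz. The first manager that appears in both chains is Ulric.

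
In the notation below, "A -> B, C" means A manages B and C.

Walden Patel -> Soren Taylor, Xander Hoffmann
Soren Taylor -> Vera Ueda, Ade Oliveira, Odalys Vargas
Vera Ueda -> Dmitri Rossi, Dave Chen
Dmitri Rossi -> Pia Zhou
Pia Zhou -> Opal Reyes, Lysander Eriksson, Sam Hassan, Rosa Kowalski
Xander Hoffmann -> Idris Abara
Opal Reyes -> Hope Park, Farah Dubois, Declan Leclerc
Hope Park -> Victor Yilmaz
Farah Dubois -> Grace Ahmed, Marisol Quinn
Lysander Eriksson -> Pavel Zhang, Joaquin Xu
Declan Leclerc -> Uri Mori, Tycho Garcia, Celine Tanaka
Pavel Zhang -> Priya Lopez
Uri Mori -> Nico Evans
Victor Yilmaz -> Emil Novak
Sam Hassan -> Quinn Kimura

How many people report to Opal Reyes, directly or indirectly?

11

Opal Reyes directly manages Hope Park, Farah Dubois, Declan Leclerc. Under Hope Park: Victor Yilmaz, Emil Novak (2). Under Farah Dubois: Marisol Quinn, Grace Ahmed (2). Under Declan Leclerc: Celine Tanaka, Tycho Garcia, Uri Mori, Nico Evans (4). So Opal Reyes's organization is 3 direct reports plus everyone under them: 3 + 3 + 5 = 11.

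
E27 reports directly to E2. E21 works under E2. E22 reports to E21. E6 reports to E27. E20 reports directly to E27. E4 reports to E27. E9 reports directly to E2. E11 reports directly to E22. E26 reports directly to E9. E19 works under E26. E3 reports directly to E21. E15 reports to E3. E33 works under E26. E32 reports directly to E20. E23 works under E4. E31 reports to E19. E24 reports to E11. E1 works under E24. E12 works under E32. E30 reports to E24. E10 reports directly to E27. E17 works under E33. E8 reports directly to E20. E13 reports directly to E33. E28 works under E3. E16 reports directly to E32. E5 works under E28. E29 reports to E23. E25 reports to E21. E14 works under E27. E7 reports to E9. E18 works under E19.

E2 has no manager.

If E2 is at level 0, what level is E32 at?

3

Chain from E32 up to E2: E32 → E20 → E27 → E2. That is 3 steps up, so E32 is 3 levels below E2.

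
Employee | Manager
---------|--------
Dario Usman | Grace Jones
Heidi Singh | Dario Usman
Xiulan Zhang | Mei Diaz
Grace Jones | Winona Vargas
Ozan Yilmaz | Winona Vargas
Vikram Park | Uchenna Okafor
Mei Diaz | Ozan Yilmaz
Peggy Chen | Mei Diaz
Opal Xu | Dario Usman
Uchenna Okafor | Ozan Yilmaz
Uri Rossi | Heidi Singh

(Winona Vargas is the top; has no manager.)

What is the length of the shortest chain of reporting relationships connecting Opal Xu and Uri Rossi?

Opal Xu is 1 level below Dario Usman, and Uri Rossi is 2 levels below Dario Usman (their lowest common manager). The shortest path runs up from Opal Xu to Dario Usman and back down to Uri Rossi: 1 + 2 = 3 links.

3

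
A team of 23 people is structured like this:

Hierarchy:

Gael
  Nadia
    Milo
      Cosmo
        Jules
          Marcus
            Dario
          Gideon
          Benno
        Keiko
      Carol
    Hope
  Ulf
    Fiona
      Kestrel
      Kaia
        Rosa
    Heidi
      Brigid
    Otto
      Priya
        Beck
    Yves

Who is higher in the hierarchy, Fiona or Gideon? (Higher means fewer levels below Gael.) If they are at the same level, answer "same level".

Fiona

Fiona is 2 levels below Gael; Gideon is 5. Fiona is higher.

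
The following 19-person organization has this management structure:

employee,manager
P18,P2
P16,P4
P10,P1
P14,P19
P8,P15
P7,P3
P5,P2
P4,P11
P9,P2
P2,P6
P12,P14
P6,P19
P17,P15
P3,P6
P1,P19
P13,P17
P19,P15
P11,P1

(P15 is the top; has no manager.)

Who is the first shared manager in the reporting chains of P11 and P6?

P19

P11's chain of managers is P1, P19, P15. P6's chain of managers is P19, P15. The first manager that appears in both chains is P19.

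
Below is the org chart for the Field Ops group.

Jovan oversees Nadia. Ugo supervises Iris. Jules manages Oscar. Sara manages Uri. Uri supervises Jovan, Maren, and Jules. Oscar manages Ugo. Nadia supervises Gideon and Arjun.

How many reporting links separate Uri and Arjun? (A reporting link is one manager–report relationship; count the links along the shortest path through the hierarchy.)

3

Arjun is in Uri's organization: the chain from Arjun up to Uri is Arjun → Nadia → Jovan → Uri, which is 3 links.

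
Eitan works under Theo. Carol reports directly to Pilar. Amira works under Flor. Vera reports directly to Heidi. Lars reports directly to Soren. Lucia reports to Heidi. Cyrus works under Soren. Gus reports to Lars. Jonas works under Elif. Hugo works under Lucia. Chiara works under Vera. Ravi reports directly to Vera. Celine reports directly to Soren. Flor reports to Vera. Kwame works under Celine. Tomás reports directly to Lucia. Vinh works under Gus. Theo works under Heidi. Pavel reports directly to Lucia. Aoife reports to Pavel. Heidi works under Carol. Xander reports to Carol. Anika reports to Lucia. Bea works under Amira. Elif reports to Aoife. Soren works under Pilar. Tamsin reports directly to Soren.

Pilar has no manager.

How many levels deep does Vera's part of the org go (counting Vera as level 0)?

The longest chain under Vera runs Vera → Flor → Amira → Bea, which is 3 levels below Vera.

3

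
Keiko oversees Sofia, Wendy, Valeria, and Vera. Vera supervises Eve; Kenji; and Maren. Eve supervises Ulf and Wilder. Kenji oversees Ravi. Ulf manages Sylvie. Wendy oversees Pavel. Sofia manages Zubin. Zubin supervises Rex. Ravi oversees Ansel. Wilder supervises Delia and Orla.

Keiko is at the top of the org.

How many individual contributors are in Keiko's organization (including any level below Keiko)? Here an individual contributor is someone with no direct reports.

8

The people in Keiko's organization with no one reporting to them are Valeria, Rex, Pavel, Maren, Ansel, Orla, Delia, Sylvie. That is 8.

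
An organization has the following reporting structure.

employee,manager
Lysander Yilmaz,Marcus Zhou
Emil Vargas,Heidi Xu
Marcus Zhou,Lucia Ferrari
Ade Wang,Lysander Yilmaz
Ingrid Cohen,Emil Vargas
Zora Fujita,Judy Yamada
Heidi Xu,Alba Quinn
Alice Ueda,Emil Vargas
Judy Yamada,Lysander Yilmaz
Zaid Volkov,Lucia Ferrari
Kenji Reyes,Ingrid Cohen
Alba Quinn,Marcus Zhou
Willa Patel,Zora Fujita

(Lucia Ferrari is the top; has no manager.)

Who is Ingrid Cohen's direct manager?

Ingrid Cohen reports directly to Emil Vargas.

Emil Vargas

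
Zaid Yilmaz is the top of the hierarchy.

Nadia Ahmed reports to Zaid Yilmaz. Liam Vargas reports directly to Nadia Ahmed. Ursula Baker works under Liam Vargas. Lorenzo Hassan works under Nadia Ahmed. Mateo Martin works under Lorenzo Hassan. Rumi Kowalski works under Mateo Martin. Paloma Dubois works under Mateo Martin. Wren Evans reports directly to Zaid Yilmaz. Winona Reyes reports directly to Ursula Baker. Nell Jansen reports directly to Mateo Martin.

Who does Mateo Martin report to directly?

Mateo Martin reports directly to Lorenzo Hassan.

Lorenzo Hassan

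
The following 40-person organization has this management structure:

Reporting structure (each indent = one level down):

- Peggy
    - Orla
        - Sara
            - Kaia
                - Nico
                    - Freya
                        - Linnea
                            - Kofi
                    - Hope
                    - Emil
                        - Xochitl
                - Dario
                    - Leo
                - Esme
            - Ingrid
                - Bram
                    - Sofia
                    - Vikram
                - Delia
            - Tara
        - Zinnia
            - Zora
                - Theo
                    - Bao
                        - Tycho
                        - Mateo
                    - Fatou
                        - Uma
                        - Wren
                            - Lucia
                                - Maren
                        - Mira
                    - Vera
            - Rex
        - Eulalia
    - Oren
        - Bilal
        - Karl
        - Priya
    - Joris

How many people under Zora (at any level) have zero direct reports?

6

The people in Zora's organization with no one reporting to them are Vera, Mira, Maren, Uma, Mateo, Tycho. That is 6.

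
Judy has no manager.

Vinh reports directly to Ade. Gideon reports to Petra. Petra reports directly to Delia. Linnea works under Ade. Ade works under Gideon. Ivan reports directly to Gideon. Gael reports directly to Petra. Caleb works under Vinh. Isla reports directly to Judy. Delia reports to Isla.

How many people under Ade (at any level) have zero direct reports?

2

The people in Ade's organization with no one reporting to them are Caleb, Linnea. That is 2.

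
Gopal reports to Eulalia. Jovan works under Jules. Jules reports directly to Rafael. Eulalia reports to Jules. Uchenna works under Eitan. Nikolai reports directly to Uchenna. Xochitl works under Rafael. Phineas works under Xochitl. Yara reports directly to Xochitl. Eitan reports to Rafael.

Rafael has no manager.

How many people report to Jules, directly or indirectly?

Jules directly manages Eulalia, Jovan. Under Eulalia: Gopal (1). Jovan has no reports. So Jules's organization is 2 direct reports plus everyone under them: 2 + 1 = 3.

3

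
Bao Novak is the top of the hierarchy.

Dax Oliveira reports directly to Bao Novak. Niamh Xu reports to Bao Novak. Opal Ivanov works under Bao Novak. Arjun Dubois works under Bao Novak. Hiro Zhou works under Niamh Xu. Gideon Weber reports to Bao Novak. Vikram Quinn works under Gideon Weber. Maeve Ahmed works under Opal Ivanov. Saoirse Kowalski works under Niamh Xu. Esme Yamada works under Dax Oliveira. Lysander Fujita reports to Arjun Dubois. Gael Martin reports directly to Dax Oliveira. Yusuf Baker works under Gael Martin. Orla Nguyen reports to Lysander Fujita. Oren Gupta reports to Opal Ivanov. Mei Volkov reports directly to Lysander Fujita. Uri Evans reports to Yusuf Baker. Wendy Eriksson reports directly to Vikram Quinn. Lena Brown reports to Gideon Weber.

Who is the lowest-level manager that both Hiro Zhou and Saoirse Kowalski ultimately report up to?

Hiro Zhou's chain of managers is Niamh Xu, Bao Novak. Saoirse Kowalski's chain of managers is Niamh Xu, Bao Novak. The first manager that appears in both chains is Niamh Xu.

Niamh Xu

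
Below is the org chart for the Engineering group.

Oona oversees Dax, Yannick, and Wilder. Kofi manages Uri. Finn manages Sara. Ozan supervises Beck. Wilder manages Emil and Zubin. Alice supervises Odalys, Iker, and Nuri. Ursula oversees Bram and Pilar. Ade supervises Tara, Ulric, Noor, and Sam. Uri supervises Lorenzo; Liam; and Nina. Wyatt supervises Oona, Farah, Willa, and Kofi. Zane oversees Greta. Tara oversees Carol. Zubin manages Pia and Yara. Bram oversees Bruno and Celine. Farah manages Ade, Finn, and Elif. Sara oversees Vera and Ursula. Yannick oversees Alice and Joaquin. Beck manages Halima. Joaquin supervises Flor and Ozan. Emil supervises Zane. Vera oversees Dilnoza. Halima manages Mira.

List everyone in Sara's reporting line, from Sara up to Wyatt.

Sara reports to Finn. Finn reports to Farah. Farah reports to Wyatt. Wyatt is at the top.

Sara -> Finn -> Farah -> Wyatt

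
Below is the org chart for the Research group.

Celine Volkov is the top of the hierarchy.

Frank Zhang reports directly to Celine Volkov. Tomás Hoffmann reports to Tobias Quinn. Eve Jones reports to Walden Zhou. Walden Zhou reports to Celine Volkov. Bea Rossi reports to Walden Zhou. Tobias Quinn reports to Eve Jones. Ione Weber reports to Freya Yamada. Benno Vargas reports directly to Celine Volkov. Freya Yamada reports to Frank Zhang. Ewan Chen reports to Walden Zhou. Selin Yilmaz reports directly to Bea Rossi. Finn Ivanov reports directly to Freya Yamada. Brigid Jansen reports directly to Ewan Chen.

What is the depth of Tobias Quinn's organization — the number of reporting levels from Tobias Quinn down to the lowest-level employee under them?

1

The longest chain under Tobias Quinn runs Tobias Quinn → Tomás Hoffmann, which is 1 level below Tobias Quinn.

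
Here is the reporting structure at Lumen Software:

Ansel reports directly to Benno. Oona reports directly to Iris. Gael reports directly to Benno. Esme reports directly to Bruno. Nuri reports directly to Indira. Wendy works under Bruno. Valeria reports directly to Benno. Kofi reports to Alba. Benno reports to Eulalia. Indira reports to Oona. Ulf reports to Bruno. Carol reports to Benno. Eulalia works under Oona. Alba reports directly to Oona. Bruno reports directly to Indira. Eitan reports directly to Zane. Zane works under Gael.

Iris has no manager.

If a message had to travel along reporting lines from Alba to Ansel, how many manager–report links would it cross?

Alba is 1 level below Oona, and Ansel is 3 levels below Oona (their lowest common manager). The shortest path runs up from Alba to Oona and back down to Ansel: 1 + 3 = 4 links.

4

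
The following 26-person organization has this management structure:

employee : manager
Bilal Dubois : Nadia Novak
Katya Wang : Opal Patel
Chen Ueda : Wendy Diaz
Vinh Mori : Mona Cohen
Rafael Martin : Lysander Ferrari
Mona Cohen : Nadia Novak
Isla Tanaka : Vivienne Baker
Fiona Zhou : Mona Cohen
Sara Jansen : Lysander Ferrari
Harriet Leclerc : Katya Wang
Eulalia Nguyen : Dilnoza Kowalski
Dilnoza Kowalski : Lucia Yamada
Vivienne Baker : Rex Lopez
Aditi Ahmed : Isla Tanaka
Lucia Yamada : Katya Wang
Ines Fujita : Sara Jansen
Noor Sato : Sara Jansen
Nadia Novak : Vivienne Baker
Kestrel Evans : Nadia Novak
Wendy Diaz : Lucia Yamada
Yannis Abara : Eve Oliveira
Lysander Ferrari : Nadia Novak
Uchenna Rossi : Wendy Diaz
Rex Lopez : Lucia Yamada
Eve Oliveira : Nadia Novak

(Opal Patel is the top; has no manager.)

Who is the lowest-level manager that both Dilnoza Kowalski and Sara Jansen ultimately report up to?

Lucia Yamada

Dilnoza Kowalski's chain of managers is Lucia Yamada, Katya Wang, Opal Patel. Sara Jansen's chain of managers is Lysander Ferrari, Nadia Novak, Vivienne Baker, Rex Lopez, Lucia Yamada, Katya Wang, Opal Patel. The first manager that appears in both chains is Lucia Yamada.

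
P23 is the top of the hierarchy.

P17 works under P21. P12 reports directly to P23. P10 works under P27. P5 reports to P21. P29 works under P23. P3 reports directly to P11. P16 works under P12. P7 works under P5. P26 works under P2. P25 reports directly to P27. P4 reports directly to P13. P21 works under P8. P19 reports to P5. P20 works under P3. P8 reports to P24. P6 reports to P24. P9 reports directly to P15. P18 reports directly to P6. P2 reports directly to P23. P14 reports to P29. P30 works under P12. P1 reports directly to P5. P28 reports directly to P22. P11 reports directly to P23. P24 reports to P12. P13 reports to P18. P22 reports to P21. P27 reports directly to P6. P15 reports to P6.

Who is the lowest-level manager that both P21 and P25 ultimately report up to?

P24

P21's chain of managers is P8, P24, P12, P23. P25's chain of managers is P27, P6, P24, P12, P23. The first manager that appears in both chains is P24.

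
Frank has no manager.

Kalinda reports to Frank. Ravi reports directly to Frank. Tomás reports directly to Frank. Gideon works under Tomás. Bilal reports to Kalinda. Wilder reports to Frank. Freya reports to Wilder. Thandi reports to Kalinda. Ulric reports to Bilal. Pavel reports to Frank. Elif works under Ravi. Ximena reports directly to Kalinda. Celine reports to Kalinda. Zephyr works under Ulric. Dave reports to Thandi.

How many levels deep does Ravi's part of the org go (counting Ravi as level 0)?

1

The longest chain under Ravi runs Ravi → Elif, which is 1 level below Ravi.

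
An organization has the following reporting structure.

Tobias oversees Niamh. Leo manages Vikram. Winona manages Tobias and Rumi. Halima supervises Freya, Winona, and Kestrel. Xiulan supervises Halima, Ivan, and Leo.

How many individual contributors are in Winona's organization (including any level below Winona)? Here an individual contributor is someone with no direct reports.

The people in Winona's organization with no one reporting to them are Rumi, Niamh. That is 2.

2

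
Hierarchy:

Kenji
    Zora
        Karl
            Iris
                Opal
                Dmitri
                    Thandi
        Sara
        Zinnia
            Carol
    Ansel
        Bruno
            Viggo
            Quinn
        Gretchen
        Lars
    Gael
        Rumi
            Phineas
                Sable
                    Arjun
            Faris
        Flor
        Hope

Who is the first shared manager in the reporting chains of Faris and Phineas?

Faris's chain of managers is Rumi, Gael, Kenji. Phineas's chain of managers is Rumi, Gael, Kenji. The first manager that appears in both chains is Rumi.

Rumi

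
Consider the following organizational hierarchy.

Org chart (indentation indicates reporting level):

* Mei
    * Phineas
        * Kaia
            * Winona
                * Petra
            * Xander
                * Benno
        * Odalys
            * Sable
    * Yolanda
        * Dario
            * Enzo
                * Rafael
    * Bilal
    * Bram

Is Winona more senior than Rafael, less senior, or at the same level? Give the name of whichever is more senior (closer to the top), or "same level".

Winona

Winona is 3 levels below Mei; Rafael is 4. Winona is higher.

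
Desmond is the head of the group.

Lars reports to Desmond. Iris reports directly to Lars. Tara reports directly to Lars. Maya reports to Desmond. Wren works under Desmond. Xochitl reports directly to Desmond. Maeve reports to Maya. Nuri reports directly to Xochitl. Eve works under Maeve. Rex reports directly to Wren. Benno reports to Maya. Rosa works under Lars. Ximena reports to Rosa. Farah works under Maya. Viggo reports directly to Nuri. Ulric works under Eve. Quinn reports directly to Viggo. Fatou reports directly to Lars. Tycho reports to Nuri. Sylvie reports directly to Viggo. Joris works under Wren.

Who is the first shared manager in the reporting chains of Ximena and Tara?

Ximena's chain of managers is Rosa, Lars, Desmond. Tara's chain of managers is Lars, Desmond. The first manager that appears in both chains is Lars.

Lars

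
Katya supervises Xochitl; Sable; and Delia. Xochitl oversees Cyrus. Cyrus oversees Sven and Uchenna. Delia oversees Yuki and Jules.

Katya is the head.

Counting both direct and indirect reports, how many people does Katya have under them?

Katya directly manages Xochitl, Sable, Delia. Under Xochitl: Cyrus, Uchenna, Sven (3). Sable has no reports. Under Delia: Jules, Yuki (2). So Katya's organization is 3 direct reports plus everyone under them: 4 + 1 + 3 = 8.

8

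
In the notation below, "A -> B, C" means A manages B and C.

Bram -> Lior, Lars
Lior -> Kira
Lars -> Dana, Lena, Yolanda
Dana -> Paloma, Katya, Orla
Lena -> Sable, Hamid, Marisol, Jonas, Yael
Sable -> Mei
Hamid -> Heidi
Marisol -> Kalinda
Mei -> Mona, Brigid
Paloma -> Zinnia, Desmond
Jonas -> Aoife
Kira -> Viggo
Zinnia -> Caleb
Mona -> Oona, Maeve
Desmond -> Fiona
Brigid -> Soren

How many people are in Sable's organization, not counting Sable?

Sable directly manages Mei. Under Mei: Brigid, Soren, Mona, Maeve, Oona (5). That's 6 in total.

6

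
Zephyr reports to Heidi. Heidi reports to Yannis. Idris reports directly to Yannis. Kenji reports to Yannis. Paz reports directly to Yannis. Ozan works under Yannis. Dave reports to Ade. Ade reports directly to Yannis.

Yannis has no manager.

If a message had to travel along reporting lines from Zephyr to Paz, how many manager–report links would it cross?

3

Zephyr is 2 levels below Yannis, and Paz is 1 level below Yannis (their lowest common manager). The shortest path runs up from Zephyr to Yannis and back down to Paz: 2 + 1 = 3 links.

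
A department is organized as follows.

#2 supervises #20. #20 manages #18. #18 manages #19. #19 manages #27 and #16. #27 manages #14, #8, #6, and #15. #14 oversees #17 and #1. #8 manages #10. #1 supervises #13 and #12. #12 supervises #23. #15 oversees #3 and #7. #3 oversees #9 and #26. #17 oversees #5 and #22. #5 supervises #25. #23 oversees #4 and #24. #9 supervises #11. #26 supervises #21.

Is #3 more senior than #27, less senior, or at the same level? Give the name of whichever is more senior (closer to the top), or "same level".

#3 is 6 levels below #2; #27 is 4. #27 is higher.

#27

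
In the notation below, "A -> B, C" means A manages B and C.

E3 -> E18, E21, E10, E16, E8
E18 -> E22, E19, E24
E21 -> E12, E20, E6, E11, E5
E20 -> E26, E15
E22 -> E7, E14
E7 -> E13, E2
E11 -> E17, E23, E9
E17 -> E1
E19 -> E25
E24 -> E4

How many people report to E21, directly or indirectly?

E21 directly manages E12, E20, E6, E11, E5. E12 has no reports. Under E20: E15, E26 (2). E6 has no reports. Under E11: E9, E23, E17, E1 (4). E5 has no reports. So E21's organization is 5 direct reports plus everyone under them: 1 + 3 + 1 + 5 + 1 = 11.

11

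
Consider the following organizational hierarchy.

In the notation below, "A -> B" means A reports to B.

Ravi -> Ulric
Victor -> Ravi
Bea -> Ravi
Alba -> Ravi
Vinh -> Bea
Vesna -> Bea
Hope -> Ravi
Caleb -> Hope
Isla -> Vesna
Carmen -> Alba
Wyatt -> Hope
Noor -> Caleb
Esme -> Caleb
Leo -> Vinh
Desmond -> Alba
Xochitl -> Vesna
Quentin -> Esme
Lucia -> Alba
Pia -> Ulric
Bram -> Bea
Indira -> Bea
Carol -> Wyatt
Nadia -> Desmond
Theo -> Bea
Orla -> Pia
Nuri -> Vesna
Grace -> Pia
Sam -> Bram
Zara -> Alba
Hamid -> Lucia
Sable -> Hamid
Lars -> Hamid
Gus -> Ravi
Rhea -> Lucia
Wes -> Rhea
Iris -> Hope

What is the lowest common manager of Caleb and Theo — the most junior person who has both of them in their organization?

Ravi

Caleb's chain of managers is Hope, Ravi, Ulric. Theo's chain of managers is Bea, Ravi, Ulric. The first manager that appears in both chains is Ravi.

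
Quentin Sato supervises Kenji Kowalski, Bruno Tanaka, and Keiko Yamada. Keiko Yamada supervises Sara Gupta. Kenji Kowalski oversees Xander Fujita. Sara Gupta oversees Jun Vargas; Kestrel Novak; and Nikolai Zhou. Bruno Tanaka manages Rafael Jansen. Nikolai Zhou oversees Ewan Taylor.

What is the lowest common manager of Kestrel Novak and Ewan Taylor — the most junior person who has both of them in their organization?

Kestrel Novak's chain of managers is Sara Gupta, Keiko Yamada, Quentin Sato. Ewan Taylor's chain of managers is Nikolai Zhou, Sara Gupta, Keiko Yamada, Quentin Sato. The first manager that appears in both chains is Sara Gupta.

Sara Gupta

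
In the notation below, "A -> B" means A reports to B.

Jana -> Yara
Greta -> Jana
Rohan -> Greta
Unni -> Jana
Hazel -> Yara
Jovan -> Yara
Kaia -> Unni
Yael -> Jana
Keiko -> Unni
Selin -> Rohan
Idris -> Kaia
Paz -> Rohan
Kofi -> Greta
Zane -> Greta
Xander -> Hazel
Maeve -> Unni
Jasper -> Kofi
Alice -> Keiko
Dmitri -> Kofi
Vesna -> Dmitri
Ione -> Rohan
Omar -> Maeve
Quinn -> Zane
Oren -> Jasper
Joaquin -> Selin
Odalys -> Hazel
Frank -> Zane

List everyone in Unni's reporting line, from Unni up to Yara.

Unni -> Jana -> Yara

Unni reports to Jana. Jana reports to Yara. Yara is at the top.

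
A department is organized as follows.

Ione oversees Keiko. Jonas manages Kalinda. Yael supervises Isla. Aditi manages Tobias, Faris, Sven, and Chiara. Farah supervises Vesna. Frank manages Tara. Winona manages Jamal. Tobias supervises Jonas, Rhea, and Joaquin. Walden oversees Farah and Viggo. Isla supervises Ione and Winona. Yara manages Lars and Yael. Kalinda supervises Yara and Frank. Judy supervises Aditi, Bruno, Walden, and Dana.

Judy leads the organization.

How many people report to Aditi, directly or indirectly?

18

Aditi directly manages Tobias, Sven, Faris, Chiara. Under Tobias: Joaquin, Rhea, Jonas, Kalinda, Frank, Tara, Yara, Lars, Yael, Isla, Winona, Jamal, Ione, Keiko (14). Sven has no reports. Faris has no reports. Chiara has no reports. So Aditi's organization is 4 direct reports plus everyone under them: 15 + 1 + 1 + 1 = 18.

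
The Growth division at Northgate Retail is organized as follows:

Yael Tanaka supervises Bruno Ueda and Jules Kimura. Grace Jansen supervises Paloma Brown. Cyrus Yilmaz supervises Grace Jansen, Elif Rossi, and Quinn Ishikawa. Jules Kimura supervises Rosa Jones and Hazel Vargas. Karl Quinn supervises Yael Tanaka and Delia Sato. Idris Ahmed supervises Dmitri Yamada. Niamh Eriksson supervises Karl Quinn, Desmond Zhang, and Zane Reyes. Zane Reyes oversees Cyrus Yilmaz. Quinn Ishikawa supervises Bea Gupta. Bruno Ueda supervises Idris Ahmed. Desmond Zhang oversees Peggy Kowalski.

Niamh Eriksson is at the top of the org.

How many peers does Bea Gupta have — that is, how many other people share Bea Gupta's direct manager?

0

Bea Gupta reports to Quinn Ishikawa, and Quinn Ishikawa has no other direct reports. Bea Gupta has 0 peers.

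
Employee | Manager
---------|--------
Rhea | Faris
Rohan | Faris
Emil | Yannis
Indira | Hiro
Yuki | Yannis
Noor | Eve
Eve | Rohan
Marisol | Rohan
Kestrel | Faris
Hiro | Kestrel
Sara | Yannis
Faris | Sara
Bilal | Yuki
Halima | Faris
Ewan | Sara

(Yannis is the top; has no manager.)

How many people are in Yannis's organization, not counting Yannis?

15

Yannis directly manages Sara, Yuki, Emil. Under Sara: Ewan, Faris, Halima, Rhea, Rohan, Marisol, Eve, Noor, Kestrel, Hiro, Indira (11). Under Yuki: Bilal (1). Emil has no reports. So Yannis's organization is 3 direct reports plus everyone under them: 12 + 2 + 1 = 15.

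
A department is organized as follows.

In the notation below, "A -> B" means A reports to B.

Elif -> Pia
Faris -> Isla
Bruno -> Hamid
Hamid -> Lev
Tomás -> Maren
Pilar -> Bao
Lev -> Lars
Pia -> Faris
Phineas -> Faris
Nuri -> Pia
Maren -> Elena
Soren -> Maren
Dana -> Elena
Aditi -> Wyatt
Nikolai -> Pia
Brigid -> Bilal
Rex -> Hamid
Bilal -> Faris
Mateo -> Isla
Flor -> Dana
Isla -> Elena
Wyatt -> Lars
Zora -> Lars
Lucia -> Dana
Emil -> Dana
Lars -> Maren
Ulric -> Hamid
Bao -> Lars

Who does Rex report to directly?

Rex reports directly to Hamid.

Hamid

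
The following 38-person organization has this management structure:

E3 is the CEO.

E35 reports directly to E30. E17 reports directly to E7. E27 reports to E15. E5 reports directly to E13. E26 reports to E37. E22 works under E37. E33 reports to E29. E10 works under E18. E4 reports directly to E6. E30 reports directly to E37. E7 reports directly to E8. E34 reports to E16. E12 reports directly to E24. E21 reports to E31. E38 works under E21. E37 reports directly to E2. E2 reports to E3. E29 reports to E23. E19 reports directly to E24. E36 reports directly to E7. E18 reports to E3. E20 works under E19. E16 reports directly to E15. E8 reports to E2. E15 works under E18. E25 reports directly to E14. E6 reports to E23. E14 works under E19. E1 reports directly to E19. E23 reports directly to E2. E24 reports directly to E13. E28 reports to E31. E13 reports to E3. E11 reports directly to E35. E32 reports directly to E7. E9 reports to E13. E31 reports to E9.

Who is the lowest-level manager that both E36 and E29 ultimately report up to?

E2

E36's chain of managers is E7, E8, E2, E3. E29's chain of managers is E23, E2, E3. The first manager that appears in both chains is E2.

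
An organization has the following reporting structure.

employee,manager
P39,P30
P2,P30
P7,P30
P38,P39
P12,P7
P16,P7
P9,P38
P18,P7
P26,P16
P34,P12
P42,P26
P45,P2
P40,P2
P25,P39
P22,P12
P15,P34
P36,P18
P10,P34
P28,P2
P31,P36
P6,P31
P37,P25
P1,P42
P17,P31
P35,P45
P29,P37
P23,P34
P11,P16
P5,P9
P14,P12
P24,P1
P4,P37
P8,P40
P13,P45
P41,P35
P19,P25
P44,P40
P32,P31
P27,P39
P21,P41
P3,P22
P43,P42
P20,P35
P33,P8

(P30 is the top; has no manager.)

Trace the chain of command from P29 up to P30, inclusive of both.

P29 -> P37 -> P25 -> P39 -> P30

P29 reports to P37. P37 reports to P25. P25 reports to P39. P39 reports to P30. P30 is at the top.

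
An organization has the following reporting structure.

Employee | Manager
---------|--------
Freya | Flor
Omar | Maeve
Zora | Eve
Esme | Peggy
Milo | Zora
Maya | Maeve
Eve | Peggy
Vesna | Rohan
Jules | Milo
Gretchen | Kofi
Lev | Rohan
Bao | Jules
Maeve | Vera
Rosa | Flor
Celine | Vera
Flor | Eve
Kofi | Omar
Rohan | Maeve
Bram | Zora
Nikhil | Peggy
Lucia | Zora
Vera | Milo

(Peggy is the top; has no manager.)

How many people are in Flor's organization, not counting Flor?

Flor directly manages Rosa, Freya. Rosa has no reports. Freya has no reports. So Flor's organization is 2 direct reports plus everyone under them: 1 + 1 = 2.

2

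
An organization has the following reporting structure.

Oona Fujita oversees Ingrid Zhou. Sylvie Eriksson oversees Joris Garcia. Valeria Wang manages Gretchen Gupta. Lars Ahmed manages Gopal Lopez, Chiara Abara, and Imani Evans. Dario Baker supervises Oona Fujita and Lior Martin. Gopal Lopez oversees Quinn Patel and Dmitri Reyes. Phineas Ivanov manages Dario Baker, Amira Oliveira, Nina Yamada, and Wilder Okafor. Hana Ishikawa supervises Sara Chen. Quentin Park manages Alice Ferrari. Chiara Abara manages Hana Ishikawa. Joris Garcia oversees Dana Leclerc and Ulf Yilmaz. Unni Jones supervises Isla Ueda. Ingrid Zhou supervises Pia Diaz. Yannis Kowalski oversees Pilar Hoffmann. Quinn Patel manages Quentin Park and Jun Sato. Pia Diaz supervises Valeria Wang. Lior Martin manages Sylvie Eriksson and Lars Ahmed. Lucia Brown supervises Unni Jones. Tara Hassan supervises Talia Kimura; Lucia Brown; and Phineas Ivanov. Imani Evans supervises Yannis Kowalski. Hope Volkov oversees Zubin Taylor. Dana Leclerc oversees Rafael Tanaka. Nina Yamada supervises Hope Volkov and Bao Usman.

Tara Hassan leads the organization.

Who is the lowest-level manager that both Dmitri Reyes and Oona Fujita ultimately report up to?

Dmitri Reyes's chain of managers is Gopal Lopez, Lars Ahmed, Lior Martin, Dario Baker, Phineas Ivanov, Tara Hassan. Oona Fujita's chain of managers is Dario Baker, Phineas Ivanov, Tara Hassan. The first manager that appears in both chains is Dario Baker.

Dario Baker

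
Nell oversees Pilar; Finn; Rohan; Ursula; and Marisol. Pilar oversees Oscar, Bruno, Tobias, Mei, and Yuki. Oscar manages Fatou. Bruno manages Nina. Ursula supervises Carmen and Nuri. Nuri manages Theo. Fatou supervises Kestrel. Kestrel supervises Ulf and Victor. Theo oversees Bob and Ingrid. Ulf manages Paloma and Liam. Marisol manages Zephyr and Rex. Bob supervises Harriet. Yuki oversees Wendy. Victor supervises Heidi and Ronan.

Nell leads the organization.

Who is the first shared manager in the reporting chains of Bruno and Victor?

Bruno's chain of managers is Pilar, Nell. Victor's chain of managers is Kestrel, Fatou, Oscar, Pilar, Nell. The first manager that appears in both chains is Pilar.

Pilar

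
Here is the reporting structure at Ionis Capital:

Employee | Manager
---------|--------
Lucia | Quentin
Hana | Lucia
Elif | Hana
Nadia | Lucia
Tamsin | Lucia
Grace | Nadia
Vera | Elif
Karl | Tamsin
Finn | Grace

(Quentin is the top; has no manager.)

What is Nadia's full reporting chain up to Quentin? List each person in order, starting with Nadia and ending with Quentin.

Nadia -> Lucia -> Quentin

Nadia reports to Lucia. Lucia reports to Quentin. Quentin is at the top.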